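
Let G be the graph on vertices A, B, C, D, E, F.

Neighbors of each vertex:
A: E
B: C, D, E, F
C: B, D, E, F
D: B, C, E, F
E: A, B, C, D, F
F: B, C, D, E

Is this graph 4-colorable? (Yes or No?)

B, C, D, E, F are mutually adjacent (a clique of size 5), so at least 5 colors are needed.
So 4 colors are not enough.

No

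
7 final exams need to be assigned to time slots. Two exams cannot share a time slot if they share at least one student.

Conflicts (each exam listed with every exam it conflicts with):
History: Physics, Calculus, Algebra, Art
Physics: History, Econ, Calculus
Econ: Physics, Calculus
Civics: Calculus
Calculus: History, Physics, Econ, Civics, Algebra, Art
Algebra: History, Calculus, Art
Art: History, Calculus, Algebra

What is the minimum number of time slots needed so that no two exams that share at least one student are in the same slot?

History, Calculus, Algebra, Art are mutually in conflict, so at least 4 time slots are needed.
4 time slots suffice: time slot 1 → {Calculus}; time slot 2 → {History, Econ, Civics}; time slot 3 → {Physics, Algebra}; time slot 4 → {Art}. No two conflicting exams share a time slot.

4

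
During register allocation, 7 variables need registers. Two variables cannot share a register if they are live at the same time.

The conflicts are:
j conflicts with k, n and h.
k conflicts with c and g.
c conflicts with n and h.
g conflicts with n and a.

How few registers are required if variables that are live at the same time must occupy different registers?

k and g conflict, so at least 2 registers are needed.
A valid assignment using 2 registers: j=1, k=2, c=1, g=1, n=2, h=2, a=2. Every pair that conflicts lands in different registers.

2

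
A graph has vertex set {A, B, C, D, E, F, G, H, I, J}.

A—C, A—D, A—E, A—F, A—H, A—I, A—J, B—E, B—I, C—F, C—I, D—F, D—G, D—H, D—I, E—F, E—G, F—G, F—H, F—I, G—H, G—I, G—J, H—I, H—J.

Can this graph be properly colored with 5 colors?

The chromatic number is 5. D, F, G, H, I form a clique, so at least 5 colors are needed.
A valid assignment using 5 colors: A=2, B=1, C=4, D=5, E=3, F=1, G=2, H=4, I=3, J=1.
That is already a proper 5-coloring.

Yes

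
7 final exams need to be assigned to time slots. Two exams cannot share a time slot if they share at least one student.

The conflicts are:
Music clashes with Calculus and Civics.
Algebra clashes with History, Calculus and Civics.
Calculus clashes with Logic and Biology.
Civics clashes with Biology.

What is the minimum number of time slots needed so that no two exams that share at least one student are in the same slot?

2

Calculus and Logic conflict, so at least 2 time slots are needed.
A valid assignment using 2 time slots: Music=2, Algebra=2, History=1, Calculus=1, Logic=2, Civics=1, Biology=2. Each listed conflict is separated.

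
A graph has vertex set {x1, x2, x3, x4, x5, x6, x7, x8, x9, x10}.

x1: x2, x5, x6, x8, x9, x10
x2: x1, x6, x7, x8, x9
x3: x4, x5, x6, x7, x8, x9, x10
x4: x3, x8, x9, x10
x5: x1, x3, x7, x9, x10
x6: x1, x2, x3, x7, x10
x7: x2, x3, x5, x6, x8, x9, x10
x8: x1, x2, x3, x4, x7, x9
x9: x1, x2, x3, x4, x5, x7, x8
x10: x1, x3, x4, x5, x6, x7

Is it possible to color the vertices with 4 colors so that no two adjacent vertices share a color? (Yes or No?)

The chromatic number is 4. x1, x2, x8, x9 are mutually adjacent (a clique of size 4), so at least 4 colors are needed.
4 colors suffice: color 1 → {x2, x3}; color 2 → {x1, x4, x7}; color 3 → {x9, x10}; color 4 → {x5, x6, x8}.
That is already a proper 4-coloring.

Yes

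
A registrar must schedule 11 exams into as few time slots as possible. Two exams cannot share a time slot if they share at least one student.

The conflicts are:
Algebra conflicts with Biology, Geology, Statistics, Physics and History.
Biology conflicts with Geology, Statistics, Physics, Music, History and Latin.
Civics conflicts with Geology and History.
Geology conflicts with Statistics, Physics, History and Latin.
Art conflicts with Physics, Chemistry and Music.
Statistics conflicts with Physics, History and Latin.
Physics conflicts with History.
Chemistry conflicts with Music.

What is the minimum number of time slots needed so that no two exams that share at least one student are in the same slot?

6

Algebra, Biology, Geology, Statistics, Physics, History are mutually in conflict, so at least 6 time slots are needed.
6 time slots suffice: time slot 1 → {Biology, Civics, Art}; time slot 2 → {Geology, Music}; time slot 3 → {Chemistry, History, Latin}; time slot 4 → {Physics}; time slot 5 → {Statistics}; time slot 6 → {Algebra}. Each listed conflict is separated.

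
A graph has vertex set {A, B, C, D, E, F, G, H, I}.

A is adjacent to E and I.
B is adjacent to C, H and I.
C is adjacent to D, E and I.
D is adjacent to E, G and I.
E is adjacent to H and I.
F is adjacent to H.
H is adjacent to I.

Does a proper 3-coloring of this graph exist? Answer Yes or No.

C, D, E, I are pairwise adjacent (a clique of size 4), so at least 4 colors are needed.
So 3 colors are not enough.

No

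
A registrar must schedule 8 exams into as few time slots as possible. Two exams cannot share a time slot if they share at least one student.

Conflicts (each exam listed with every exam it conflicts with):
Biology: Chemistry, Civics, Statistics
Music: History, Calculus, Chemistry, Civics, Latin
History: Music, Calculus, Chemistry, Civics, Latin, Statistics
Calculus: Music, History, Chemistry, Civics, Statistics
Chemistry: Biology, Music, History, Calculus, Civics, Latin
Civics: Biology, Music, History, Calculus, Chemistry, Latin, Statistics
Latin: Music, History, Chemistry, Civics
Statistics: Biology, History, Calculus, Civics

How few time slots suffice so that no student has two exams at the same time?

Music, History, Calculus, Chemistry, Civics all conflict with each other, so at least 5 time slots are needed.
5 time slots suffice: Biology=2, Music=5, History=2, Calculus=4, Chemistry=3, Civics=1, Latin=4, Statistics=3. No two conflicting exams share a time slot.

5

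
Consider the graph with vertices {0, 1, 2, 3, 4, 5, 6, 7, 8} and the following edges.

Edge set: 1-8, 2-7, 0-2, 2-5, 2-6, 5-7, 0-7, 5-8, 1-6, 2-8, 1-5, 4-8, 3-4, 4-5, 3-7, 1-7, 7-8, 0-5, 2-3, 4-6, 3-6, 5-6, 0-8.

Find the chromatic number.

5

0, 2, 5, 7, 8 are mutually adjacent (a clique of size 5), so at least 5 colors are needed.
5 colors suffice: color a → {3, 5}; color b → {6, 8}; color c → {4, 7}; color d → {1, 2}; color e → {0}. No two adjacent vertices share a color.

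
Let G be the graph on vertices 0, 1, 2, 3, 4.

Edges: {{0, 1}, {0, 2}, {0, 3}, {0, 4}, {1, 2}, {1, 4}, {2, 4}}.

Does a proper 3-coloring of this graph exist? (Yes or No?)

0, 1, 2, 4 form a clique, so at least 4 colors are needed.
So 3 colors are not enough.

No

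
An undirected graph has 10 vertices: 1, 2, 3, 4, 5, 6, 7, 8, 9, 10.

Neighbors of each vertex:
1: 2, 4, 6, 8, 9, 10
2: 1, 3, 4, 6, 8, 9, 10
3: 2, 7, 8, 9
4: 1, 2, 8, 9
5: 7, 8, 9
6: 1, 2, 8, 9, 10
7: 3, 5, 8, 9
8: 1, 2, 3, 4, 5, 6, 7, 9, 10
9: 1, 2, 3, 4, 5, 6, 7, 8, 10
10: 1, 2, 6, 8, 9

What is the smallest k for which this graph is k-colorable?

1, 2, 6, 8, 9, 10 are pairwise adjacent (a clique of size 6), so at least 6 colors are needed.
One proper 6-coloring: 1=d, 2=c, 3=d, 4=e, 5=d, 6=e, 7=c, 8=b, 9=a, 10=f. Every edge joins two different colors.

6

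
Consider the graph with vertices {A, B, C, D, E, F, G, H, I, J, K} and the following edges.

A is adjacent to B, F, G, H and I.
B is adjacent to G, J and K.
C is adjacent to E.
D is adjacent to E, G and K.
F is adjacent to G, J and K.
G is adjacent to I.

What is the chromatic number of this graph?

3

A, G, I are mutually adjacent, so at least 3 colors are needed.
One proper 3-coloring: A=2, B=3, C=2, D=2, E=1, F=3, G=1, H=1, I=3, J=1, K=1. Every edge joins two different colors.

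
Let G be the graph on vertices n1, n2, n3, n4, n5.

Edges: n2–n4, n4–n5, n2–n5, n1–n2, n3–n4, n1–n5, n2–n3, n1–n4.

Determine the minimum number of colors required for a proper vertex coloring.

4

n1, n2, n4, n5 are pairwise adjacent (a clique of size 4), so at least 4 colors are needed.
4 colors suffice: n1=3, n2=2, n3=3, n4=1, n5=4. No two adjacent vertices share a color.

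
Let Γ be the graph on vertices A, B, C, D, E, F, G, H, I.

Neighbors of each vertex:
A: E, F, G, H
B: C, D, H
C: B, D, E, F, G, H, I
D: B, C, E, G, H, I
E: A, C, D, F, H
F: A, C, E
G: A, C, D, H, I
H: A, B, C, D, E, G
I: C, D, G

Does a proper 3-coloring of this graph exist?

C, D, E, H form a clique, so at least 4 colors are needed.
So 3 colors are not enough.

No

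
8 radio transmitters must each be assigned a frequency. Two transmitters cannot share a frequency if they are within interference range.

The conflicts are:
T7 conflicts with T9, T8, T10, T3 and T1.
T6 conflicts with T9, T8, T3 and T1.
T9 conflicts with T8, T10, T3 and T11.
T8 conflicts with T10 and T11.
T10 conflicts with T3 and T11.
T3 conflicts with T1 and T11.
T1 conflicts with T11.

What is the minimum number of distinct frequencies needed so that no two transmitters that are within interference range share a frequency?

4

T9, T8, T10, T11 are mutually in conflict, so at least 4 frequencies are needed.
4 frequencies suffice: frequency 1 → {T8, T3}; frequency 2 → {T9, T1}; frequency 3 → {T7, T6, T11}; frequency 4 → {T10}. Every pair that conflicts lands in different frequencies.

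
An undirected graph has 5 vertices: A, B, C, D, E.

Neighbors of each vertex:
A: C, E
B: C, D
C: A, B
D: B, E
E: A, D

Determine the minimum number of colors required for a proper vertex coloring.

The cycle A-C-B-D-E-A has odd length 5, so it cannot be 2-colored; at least 3 colors are needed.
3 colors suffice: color 1 → {B, E}; color 2 → {C, D}; color 3 → {A}. Every edge joins two different colors.

3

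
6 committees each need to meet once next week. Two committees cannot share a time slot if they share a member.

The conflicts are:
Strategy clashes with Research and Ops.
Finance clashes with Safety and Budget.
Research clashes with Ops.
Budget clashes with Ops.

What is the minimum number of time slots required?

3

Strategy, Research, Ops all conflict with each other, so at least 3 time slots are needed.
3 time slots suffice: time slot 1 → {Finance, Ops}; time slot 2 → {Strategy, Safety, Budget}; time slot 3 → {Research}. Each listed conflict is separated.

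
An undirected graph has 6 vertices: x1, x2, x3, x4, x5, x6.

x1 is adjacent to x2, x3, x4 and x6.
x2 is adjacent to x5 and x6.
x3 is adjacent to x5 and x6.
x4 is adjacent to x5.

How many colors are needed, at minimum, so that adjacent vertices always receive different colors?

x1, x2, x6 form a triangle, so at least 3 colors are needed.
3 colors suffice: x1=red, x2=blue, x3=blue, x4=blue, x5=red, x6=green. Every edge joins two different colors.

3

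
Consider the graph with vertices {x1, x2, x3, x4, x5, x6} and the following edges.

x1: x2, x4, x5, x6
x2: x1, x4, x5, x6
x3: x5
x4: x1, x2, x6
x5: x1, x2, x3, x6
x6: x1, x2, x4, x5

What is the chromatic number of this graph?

4

x1, x2, x5, x6 are mutually adjacent (a clique of size 4), so at least 4 colors are needed.
One proper 4-coloring: x1=R, x2=B, x3=R, x4=G, x5=G, x6=Y. No two adjacent vertices share a color.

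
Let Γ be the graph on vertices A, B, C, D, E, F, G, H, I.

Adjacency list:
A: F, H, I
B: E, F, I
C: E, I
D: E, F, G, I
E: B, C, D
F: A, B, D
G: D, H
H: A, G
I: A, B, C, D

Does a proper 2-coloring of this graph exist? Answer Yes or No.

The cycle A-F-D-G-H-A has odd length 5, so it cannot be 2-colored; at least 3 colors are needed.
So 2 colors are not enough.

No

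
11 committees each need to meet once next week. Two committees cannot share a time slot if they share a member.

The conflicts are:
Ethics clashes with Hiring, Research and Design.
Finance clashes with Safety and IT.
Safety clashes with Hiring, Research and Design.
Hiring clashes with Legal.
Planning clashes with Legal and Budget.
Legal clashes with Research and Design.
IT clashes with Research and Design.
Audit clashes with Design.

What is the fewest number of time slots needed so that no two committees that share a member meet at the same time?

2

Safety and Design conflict, so at least 2 time slots are needed.
A valid assignment using 2 time slots: Ethics=2, Finance=1, Safety=2, Hiring=1, Planning=1, Legal=2, IT=2, Research=1, Audit=2, Design=1, Budget=2. No two conflicting committees share a time slot.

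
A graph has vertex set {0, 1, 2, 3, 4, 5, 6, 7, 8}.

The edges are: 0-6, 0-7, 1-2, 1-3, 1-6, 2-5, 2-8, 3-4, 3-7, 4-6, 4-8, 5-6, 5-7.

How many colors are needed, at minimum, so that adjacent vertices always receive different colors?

3

The cycle 4-6-5-2-8-4 has odd length 5, so it cannot be 2-colored; at least 3 colors are needed.
A valid assignment using 3 colors: 0=b, 1=b, 2=a, 3=a, 4=b, 5=b, 6=a, 7=c, 8=c. Each edge has distinct colors on its endpoints.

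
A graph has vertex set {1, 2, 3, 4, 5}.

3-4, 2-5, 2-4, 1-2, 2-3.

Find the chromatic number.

2, 3, 4 are mutually adjacent, so at least 3 colors are needed.
3 colors suffice: color red → {2}; color blue → {1, 3, 5}; color green → {4}. Every edge joins two different colors.

3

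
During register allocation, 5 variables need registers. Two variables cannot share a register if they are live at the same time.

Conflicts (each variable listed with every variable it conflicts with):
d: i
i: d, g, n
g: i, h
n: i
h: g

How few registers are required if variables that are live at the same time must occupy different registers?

2

g and h conflict, so at least 2 registers are needed.
2 registers suffice: register 1 → {i, h}; register 2 → {d, g, n}. Every pair that conflicts lands in different registers.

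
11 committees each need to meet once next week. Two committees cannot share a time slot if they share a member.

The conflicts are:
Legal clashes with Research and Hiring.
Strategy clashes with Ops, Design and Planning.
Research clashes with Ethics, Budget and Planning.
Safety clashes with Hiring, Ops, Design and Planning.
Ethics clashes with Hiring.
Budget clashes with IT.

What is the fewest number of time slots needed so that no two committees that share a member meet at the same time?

3

The cycle Hiring-Legal-Research-Planning-Safety-Hiring has odd length 5, so it cannot be 2-colored; at least 3 time slots are needed.
A valid assignment using 3 time slots: Legal=3, Strategy=1, Research=1, Safety=1, Ethics=3, Budget=2, IT=1, Hiring=2, Ops=2, Design=2, Planning=2. Each listed conflict is separated.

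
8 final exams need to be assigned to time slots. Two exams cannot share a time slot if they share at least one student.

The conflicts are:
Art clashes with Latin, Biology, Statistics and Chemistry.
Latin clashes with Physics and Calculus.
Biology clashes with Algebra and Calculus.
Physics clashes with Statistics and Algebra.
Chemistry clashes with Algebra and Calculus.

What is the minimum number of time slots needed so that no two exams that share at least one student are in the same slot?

3

The cycle Algebra-Biology-Art-Latin-Physics-Algebra has odd length 5, so it cannot be 2-colored; at least 3 time slots are needed.
A valid assignment using 3 time slots: Art=1, Latin=2, Biology=2, Physics=1, Statistics=2, Chemistry=2, Algebra=3, Calculus=1. Every pair that conflicts lands in different time slots.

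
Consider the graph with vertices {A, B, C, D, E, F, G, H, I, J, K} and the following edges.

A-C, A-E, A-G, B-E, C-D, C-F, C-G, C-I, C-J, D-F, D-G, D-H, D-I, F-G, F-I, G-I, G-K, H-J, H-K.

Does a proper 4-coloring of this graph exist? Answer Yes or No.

No

C, D, F, G, I form a clique, so at least 5 colors are needed.
So 4 colors are not enough.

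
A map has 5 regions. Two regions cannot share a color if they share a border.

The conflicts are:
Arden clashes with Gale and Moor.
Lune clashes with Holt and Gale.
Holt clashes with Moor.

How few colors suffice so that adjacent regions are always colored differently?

The cycle Holt-Moor-Arden-Gale-Lune-Holt has odd length 5, so it cannot be 2-colored; at least 3 colors are needed.
3 colors suffice: color 1 → {Arden, Holt}; color 2 → {Lune, Moor}; color 3 → {Gale}. Every pair that conflicts lands in different colors.

3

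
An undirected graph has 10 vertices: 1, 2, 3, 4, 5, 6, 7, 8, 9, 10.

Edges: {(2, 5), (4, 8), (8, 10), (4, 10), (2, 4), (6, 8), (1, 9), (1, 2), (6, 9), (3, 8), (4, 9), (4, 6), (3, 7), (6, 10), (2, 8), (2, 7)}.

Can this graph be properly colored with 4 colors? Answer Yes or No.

Yes

The chromatic number is 4. 4, 6, 8, 10 are mutually adjacent (a clique of size 4), so at least 4 colors are needed.
4 colors suffice: 1=b, 2=a, 3=a, 4=b, 5=b, 6=a, 7=b, 8=c, 9=c, 10=d.
That is already a proper 4-coloring.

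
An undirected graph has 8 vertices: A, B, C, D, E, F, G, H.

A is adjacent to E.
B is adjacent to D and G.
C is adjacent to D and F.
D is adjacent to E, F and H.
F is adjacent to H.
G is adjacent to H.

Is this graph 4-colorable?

The chromatic number is 3. C, D, F are pairwise adjacent, so at least 3 colors are needed.
3 colors suffice: color 1 → {A, D, G}; color 2 → {B, E, F}; color 3 → {C, H}.
Since 4 ≥ 3, a proper 4-coloring certainly exists.

Yes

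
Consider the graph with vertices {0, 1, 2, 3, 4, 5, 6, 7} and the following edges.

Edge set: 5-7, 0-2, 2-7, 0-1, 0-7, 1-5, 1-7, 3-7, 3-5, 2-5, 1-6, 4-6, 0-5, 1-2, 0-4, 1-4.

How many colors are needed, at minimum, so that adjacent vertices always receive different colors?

0, 1, 2, 5, 7 are mutually adjacent (a clique of size 5), so at least 5 colors are needed.
One proper 5-coloring: 0=yellow, 1=red, 2=purple, 3=red, 4=blue, 5=green, 6=green, 7=blue. No two adjacent vertices share a color.

5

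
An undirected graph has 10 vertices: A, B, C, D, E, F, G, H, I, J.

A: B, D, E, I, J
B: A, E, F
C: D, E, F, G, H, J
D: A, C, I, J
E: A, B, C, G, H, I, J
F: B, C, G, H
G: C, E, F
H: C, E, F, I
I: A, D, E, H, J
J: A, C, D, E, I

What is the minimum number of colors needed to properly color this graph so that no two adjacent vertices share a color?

A, E, I, J are pairwise adjacent (a clique of size 4), so at least 4 colors are needed.
4 colors suffice: color 1 → {D, E, F}; color 2 → {A, C}; color 3 → {B, G, H, J}; color 4 → {I}. Every edge joins two different colors.

4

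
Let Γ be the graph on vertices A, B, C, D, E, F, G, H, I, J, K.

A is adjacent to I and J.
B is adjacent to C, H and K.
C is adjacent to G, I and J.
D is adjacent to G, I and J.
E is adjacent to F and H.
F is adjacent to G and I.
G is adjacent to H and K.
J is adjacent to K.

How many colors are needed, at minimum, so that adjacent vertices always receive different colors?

C and I are adjacent, so at least 2 colors are needed.
2 colors suffice: color 1 → {B, E, G, I, J}; color 2 → {A, C, D, F, H, K}. Every edge joins two different colors.

2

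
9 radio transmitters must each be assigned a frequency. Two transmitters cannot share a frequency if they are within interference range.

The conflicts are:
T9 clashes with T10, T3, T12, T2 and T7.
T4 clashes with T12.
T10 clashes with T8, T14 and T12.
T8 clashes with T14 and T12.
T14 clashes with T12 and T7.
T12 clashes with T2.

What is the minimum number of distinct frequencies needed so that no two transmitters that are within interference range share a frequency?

T10, T8, T14, T12 pairwise conflict, so at least 4 frequencies are needed.
4 frequencies suffice: frequency 1 → {T3, T12, T7}; frequency 2 → {T9, T4, T14}; frequency 3 → {T10, T2}; frequency 4 → {T8}. Each listed conflict is separated.

4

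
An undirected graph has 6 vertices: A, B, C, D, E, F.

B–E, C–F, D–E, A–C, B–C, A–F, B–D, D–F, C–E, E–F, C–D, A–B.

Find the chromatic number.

C, D, E, F form a clique, so at least 4 colors are needed.
4 colors suffice: color 1 → {C}; color 2 → {A, D}; color 3 → {B, F}; color 4 → {E}. Each edge has distinct colors on its endpoints.

4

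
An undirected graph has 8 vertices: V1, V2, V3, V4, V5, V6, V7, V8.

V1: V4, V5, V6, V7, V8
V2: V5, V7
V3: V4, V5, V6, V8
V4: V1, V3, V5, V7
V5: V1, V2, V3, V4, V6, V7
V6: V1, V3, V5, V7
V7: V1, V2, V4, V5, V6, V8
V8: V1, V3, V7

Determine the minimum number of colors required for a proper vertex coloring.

4

V1, V5, V6, V7 form a clique, so at least 4 colors are needed.
4 colors suffice: V1=3, V2=3, V3=2, V4=4, V5=1, V6=4, V7=2, V8=1. Every edge joins two different colors.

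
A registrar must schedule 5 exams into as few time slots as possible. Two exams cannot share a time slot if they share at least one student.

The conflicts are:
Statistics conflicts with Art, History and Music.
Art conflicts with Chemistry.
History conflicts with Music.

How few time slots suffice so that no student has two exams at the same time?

Statistics, History, Music pairwise conflict, so at least 3 time slots are needed.
3 time slots suffice: time slot 1 → {Statistics, Chemistry}; time slot 2 → {Art, Music}; time slot 3 → {History}. Each listed conflict is separated.

3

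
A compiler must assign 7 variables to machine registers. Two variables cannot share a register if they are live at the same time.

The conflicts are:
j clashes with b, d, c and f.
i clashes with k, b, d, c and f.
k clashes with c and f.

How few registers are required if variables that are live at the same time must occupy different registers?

3

i, k, c are mutually in conflict, so at least 3 registers are needed.
Using 3 registers: j=1, i=1, k=3, b=2, d=2, c=2, f=2. Each listed conflict is separated.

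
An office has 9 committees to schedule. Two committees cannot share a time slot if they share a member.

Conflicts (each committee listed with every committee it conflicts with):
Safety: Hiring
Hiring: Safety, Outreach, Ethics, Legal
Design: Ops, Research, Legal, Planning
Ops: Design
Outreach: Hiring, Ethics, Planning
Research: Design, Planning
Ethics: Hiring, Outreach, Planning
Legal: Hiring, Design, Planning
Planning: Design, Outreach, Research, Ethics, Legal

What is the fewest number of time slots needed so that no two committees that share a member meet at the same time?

3

Hiring, Outreach, Ethics pairwise conflict, so at least 3 time slots are needed.
3 time slots suffice: time slot 1 → {Hiring, Ops, Planning}; time slot 2 → {Safety, Design, Outreach}; time slot 3 → {Research, Ethics, Legal}. Each listed conflict is separated.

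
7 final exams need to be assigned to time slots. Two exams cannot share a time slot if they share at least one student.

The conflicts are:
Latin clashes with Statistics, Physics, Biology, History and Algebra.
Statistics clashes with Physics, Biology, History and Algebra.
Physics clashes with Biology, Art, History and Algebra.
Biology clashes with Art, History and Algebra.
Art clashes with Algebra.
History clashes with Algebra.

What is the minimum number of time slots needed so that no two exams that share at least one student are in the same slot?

6

Latin, Statistics, Physics, Biology, History, Algebra are mutually in conflict, so at least 6 time slots are needed.
A valid assignment using 6 time slots: Latin=6, Statistics=5, Physics=1, Biology=2, Art=4, History=4, Algebra=3. No two conflicting exams share a time slot.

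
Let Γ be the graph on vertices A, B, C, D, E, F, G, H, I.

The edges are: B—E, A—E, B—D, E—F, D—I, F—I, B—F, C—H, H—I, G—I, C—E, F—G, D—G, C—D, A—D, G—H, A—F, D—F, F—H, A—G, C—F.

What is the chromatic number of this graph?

A, D, F, G form a clique, so at least 4 colors are needed.
A valid assignment using 4 colors: A=4, B=3, C=3, D=2, E=2, F=1, G=3, H=2, I=4. Each edge has distinct colors on its endpoints.

4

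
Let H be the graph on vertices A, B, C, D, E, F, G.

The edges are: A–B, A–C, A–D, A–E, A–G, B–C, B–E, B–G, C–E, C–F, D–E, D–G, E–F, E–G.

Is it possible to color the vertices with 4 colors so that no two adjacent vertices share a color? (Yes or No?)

Yes

The chromatic number is 4. A, B, E, G are mutually adjacent (a clique of size 4), so at least 4 colors are needed.
4 colors suffice: color 1 → {E}; color 2 → {A, F}; color 3 → {B, D}; color 4 → {C, G}.
That is already a proper 4-coloring.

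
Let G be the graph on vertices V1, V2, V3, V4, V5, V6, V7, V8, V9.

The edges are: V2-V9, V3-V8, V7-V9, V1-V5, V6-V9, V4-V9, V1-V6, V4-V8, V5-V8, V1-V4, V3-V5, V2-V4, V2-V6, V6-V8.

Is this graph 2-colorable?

No

V3, V5, V8 are pairwise adjacent, so at least 3 colors are needed.
So 2 colors are not enough.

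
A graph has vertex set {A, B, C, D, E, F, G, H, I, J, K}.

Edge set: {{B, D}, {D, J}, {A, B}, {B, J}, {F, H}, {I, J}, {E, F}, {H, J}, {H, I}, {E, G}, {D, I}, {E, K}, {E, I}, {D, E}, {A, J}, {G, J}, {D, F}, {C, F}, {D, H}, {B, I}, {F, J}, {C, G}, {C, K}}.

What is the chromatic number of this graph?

4

B, D, I, J are mutually adjacent (a clique of size 4), so at least 4 colors are needed.
4 colors suffice: A=blue, B=yellow, C=red, D=blue, E=red, F=green, G=blue, H=yellow, I=green, J=red, K=blue. Each edge has distinct colors on its endpoints.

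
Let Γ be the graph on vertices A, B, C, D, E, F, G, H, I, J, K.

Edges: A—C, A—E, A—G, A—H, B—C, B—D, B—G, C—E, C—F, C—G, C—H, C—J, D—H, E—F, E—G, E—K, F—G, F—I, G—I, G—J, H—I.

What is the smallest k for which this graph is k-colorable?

A, C, E, G form a clique, so at least 4 colors are needed.
4 colors suffice: color 1 → {C, D, I, K}; color 2 → {G, H}; color 3 → {B, E, J}; color 4 → {A, F}. Every edge joins two different colors.

4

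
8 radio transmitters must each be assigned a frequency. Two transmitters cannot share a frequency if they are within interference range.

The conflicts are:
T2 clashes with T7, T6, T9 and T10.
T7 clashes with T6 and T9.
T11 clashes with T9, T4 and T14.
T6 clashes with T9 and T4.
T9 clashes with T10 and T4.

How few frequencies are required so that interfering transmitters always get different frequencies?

T2, T7, T6, T9 pairwise conflict, so at least 4 frequencies are needed.
4 frequencies suffice: T2=2, T7=4, T11=3, T6=3, T9=1, T10=3, T4=2, T14=1. Each listed conflict is separated.

4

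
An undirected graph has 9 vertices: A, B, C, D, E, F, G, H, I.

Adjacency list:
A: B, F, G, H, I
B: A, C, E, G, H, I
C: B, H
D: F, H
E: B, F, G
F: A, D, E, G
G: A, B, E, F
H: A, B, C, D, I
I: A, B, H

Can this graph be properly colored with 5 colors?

Yes

The chromatic number is 4. A, B, H, I are pairwise adjacent (a clique of size 4), so at least 4 colors are needed.
4 colors suffice: color red → {B, F}; color blue → {A, C, D, E}; color green → {G, H}; color yellow → {I}.
Since 5 ≥ 4, a proper 5-coloring certainly exists.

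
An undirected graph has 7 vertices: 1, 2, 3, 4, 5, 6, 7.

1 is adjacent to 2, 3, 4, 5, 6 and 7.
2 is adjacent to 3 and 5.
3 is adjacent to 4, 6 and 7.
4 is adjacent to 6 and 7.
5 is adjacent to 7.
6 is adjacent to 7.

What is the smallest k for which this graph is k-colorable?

5

1, 3, 4, 6, 7 form a clique, so at least 5 colors are needed.
A valid assignment using 5 colors: 1=a, 2=c, 3=b, 4=d, 5=b, 6=e, 7=c. No two adjacent vertices share a color.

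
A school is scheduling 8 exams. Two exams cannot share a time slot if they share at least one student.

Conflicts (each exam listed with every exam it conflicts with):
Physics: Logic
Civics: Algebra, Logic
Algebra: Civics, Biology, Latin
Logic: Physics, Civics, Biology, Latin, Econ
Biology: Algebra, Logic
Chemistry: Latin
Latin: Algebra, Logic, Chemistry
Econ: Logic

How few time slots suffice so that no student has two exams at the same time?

2

Civics and Logic conflict, so at least 2 time slots are needed.
2 time slots suffice: Physics=2, Civics=2, Algebra=1, Logic=1, Biology=2, Chemistry=1, Latin=2, Econ=2. Each listed conflict is separated.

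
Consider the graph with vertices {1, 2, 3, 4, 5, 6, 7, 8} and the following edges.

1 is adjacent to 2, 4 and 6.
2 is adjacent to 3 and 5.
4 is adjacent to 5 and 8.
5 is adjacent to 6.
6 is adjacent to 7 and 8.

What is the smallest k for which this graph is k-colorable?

2

4 and 8 are adjacent, so at least 2 colors are needed.
2 colors suffice: color red → {2, 4, 6}; color blue → {1, 3, 5, 7, 8}. Every edge joins two different colors.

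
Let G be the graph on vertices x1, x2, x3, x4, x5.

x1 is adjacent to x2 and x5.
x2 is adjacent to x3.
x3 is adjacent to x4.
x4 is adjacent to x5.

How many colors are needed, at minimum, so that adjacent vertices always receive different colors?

The cycle x3-x4-x5-x1-x2-x3 has odd length 5, so it cannot be 2-colored; at least 3 colors are needed.
3 colors suffice: color 1 → {x2, x5}; color 2 → {x1, x4}; color 3 → {x3}. Each edge has distinct colors on its endpoints.

3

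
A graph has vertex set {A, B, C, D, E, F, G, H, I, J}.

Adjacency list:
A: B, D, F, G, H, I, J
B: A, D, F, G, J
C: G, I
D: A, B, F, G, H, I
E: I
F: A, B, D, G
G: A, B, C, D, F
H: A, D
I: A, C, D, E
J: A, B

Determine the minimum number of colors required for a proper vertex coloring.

A, B, D, F, G are mutually adjacent (a clique of size 5), so at least 5 colors are needed.
5 colors suffice: A=1, B=4, C=1, D=2, E=1, F=5, G=3, H=3, I=3, J=2. Each edge has distinct colors on its endpoints.

5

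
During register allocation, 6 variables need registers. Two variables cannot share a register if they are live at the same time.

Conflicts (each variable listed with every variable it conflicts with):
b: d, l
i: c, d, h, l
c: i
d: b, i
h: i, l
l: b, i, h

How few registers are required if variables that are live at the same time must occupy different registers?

3

i, h, l are mutually in conflict, so at least 3 registers are needed.
3 registers suffice: register 1 → {b, i}; register 2 → {c, d, l}; register 3 → {h}. Each listed conflict is separated.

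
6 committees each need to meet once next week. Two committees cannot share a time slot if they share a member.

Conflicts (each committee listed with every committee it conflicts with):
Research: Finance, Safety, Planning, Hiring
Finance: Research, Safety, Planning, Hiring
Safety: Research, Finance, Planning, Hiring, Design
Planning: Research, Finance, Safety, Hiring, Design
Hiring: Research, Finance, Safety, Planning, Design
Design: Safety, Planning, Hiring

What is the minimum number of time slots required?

5

Research, Finance, Safety, Planning, Hiring are mutually in conflict, so at least 5 time slots are needed.
5 time slots suffice: Research=4, Finance=5, Safety=3, Planning=2, Hiring=1, Design=4. Each listed conflict is separated.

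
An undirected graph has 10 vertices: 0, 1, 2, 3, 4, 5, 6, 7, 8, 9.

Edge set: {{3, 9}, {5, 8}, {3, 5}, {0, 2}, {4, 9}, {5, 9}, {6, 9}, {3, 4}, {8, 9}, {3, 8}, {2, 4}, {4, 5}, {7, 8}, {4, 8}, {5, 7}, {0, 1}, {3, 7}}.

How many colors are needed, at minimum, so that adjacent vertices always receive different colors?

3, 4, 5, 8, 9 form a clique, so at least 5 colors are needed.
5 colors suffice: color red → {1, 2, 7, 9}; color blue → {0, 6, 8}; color green → {3}; color yellow → {5}; color purple → {4}. Each edge has distinct colors on its endpoints.

5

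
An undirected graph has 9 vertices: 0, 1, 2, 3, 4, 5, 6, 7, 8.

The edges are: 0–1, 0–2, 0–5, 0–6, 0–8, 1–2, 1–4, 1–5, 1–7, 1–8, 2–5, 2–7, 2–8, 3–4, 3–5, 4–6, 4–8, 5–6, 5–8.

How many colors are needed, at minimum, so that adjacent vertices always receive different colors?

5

0, 1, 2, 5, 8 form a clique, so at least 5 colors are needed.
5 colors suffice: color a → {4, 5, 7}; color b → {1, 3, 6}; color c → {0}; color d → {2}; color e → {8}. Every edge joins two different colors.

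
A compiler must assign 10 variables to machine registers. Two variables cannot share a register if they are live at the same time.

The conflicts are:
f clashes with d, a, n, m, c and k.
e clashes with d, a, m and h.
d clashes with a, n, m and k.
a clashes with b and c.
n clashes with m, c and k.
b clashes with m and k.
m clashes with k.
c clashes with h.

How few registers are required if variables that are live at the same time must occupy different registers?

5

f, d, n, m, k pairwise conflict, so at least 5 registers are needed.
A valid assignment using 5 registers: f=3, e=3, d=2, a=1, n=5, b=2, m=1, c=2, k=4, h=1. No two conflicting variables share a register.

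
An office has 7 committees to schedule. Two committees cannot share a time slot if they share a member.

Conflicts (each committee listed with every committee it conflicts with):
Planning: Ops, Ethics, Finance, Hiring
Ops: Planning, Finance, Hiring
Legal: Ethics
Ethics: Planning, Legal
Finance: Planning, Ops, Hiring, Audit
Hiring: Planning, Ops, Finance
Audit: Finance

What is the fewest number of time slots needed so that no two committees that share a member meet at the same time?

4

Planning, Ops, Finance, Hiring pairwise conflict, so at least 4 time slots are needed.
4 time slots suffice: time slot 1 → {Ethics, Finance}; time slot 2 → {Planning, Legal, Audit}; time slot 3 → {Ops}; time slot 4 → {Hiring}. No two conflicting committees share a time slot.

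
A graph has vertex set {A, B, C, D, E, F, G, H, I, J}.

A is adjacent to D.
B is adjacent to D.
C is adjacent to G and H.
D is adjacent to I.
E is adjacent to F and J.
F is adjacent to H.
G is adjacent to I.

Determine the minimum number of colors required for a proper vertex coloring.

C and H are adjacent, so at least 2 colors are needed.
2 colors suffice: color red → {D, E, G, H}; color blue → {A, B, C, F, I, J}. Each edge has distinct colors on its endpoints.

2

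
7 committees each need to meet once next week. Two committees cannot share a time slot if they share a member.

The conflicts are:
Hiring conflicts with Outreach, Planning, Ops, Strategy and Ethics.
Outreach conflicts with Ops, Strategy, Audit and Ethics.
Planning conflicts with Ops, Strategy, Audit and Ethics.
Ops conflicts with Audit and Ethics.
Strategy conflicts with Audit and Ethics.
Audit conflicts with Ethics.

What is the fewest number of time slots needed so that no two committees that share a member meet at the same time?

Hiring, Outreach, Ops, Ethics pairwise conflict, so at least 4 time slots are needed.
4 time slots suffice: time slot 1 → {Ethics}; time slot 2 → {Ops, Strategy}; time slot 3 → {Hiring, Audit}; time slot 4 → {Outreach, Planning}. Every pair that conflicts lands in different time slots.

4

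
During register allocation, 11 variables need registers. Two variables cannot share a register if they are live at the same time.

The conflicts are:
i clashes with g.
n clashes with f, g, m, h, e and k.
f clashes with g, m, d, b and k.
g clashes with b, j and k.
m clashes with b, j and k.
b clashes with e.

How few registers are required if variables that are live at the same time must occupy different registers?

n, f, g, k pairwise conflict, so at least 4 registers are needed.
Using 4 registers: i=1, n=3, f=1, g=2, m=2, d=2, b=3, j=1, h=1, e=1, k=4. No two conflicting variables share a register.

4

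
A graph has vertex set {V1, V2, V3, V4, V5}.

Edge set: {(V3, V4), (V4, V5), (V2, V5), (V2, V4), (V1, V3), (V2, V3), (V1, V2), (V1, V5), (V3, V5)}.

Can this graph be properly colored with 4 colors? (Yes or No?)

Yes

The chromatic number is 4. V1, V2, V3, V5 are pairwise adjacent (a clique of size 4), so at least 4 colors are needed.
One proper 4-coloring: V1=4, V2=1, V3=3, V4=4, V5=2.
That is already a proper 4-coloring.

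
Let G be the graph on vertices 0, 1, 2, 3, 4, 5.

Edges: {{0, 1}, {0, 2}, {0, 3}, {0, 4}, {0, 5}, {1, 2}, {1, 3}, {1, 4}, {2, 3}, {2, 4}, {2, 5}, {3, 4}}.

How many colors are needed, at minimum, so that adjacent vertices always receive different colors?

0, 1, 2, 3, 4 form a clique, so at least 5 colors are needed.
One proper 5-coloring: 0=b, 1=d, 2=a, 3=e, 4=c, 5=c. Each edge has distinct colors on its endpoints.

5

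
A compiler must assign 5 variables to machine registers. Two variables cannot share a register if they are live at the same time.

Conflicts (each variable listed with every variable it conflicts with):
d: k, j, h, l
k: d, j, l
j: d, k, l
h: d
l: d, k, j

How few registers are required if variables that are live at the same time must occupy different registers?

4

d, k, j, l all conflict with each other, so at least 4 registers are needed.
A valid assignment using 4 registers: d=1, k=3, j=4, h=2, l=2. No two conflicting variables share a register.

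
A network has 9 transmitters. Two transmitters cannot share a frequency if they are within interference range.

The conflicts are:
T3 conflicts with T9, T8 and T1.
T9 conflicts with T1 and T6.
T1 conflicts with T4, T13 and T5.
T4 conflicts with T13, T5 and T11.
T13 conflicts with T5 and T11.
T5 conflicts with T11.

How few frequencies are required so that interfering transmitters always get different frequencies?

T4, T13, T5, T11 pairwise conflict, so at least 4 frequencies are needed.
A valid assignment using 4 frequencies: T3=3, T9=2, T8=1, T1=1, T6=1, T4=3, T13=4, T5=2, T11=1. Every pair that conflicts lands in different frequencies.

4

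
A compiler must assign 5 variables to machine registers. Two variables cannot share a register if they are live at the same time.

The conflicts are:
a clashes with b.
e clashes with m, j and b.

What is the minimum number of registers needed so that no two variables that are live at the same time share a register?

2

e and b conflict, so at least 2 registers are needed.
A valid assignment using 2 registers: a=1, e=1, m=2, j=2, b=2. Every pair that conflicts lands in different registers.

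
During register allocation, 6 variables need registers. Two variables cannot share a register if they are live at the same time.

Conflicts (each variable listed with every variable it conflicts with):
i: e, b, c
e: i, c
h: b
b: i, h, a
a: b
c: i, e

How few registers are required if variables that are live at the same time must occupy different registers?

i, e, c all conflict with each other, so at least 3 registers are needed.
3 registers suffice: i=1, e=2, h=1, b=2, a=1, c=3. Each listed conflict is separated.

3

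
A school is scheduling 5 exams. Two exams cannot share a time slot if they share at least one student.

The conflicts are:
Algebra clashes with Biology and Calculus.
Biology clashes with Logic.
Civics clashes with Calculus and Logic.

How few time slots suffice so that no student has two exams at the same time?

3

The cycle Biology-Algebra-Calculus-Civics-Logic-Biology has odd length 5, so it cannot be 2-colored; at least 3 time slots are needed.
A valid assignment using 3 time slots: Algebra=2, Biology=1, Civics=3, Calculus=1, Logic=2. Every pair that conflicts lands in different time slots.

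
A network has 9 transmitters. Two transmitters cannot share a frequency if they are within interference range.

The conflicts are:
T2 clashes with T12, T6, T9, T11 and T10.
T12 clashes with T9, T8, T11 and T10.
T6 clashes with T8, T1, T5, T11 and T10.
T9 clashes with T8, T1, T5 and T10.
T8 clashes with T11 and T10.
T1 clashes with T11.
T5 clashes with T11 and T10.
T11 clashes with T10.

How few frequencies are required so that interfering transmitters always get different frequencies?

4

T12, T9, T8, T10 all conflict with each other, so at least 4 frequencies are needed.
A valid assignment using 4 frequencies: T2=4, T12=3, T6=3, T9=2, T8=4, T1=1, T5=4, T11=2, T10=1. No two conflicting transmitters share a frequency.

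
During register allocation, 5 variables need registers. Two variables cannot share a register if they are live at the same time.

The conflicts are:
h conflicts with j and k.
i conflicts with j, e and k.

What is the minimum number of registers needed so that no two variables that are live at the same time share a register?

2

i and e conflict, so at least 2 registers are needed.
2 registers suffice: h=1, i=1, j=2, e=2, k=2. Every pair that conflicts lands in different registers.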